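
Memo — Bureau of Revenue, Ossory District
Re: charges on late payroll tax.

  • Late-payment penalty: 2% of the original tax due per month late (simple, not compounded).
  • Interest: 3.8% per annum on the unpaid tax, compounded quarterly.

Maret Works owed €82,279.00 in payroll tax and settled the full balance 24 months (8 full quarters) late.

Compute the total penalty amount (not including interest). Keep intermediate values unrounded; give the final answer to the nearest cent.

€39,493.92

Late-payment penalty = 2% × €82,279.00 × 24 mo = €39,493.92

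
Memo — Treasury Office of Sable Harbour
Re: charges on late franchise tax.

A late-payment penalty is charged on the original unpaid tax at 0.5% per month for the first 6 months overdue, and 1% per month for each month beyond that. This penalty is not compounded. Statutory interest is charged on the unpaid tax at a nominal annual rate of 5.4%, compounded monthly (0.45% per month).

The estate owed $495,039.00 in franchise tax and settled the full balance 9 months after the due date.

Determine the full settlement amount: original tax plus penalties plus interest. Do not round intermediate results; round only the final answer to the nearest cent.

Penalty, months 1–6: 6 × 0.5% × $495,039.00 = $14,851.17
Penalty, months 7–9: 3 × 1% × $495,039.00 = $14,851.17
Interest: $495,039.00 × ((1 + 0.0045)^9 − 1) = $495,039.00 × 0.0412367… = $20,413.7779…
Total = $495,039.00 + $29,702.3400 + $20,413.7779… = $545,155.12

$545,155.12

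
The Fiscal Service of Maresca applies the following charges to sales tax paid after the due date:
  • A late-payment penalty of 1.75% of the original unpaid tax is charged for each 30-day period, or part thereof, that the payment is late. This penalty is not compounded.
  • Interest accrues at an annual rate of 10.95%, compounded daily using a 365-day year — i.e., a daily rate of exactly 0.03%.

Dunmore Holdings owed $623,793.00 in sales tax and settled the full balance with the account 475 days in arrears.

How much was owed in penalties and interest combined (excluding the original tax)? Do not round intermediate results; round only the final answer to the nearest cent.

$270,182.49

Penalty periods: ⌈475/30⌉ = 16; penalty = 16 × 1.75% × $623,793.00 = $174,662.04
Interest: $623,793.00 × ((1 + 0.0003)^475 − 1) = $623,793.00 × 0.15312844… = $95,520.4474…
Penalties + interest = $174,662.0400 + $95,520.4474… = $270,182.49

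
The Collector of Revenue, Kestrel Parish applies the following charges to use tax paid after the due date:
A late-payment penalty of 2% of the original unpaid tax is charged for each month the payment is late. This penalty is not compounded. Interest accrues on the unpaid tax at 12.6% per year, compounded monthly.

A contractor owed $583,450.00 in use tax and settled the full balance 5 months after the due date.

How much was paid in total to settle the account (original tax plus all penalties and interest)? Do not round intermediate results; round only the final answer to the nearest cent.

Late-payment penalty: 5 × 2% × $583,450.00 = $58,345.00
Interest (12.6%/yr ÷ 12 = 1.05%/month): $583,450.00 × ((1 + 0.0105)^5 − 1) = $31,281.1683…
Total = $583,450.00 + $58,345.0000 + $31,281.1683… = $673,076.17

$673,076.17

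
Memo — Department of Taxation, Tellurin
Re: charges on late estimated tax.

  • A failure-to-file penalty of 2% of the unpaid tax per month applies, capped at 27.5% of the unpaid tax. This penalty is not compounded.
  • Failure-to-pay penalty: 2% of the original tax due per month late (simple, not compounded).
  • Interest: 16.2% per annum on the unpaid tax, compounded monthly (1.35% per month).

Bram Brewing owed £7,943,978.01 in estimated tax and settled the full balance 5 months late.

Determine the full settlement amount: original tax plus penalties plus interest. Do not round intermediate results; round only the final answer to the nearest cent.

£10,083,666.80

Failure-to-file: 5 × 2% × £7,943,978.01 = £794,397.80… (under the 27.5% cap)
Failure-to-pay penalty: 5 × 2% × £7,943,978.01 = £794,397.80…
Interest: £7,943,978.01 × ((1 + 0.0135)^5 − 1) = £7,943,978.01 × 0.0693473… = £550,893.1901…
Total = £7,943,978.01 + £1,588,795.6020 + £550,893.1901… = £10,083,666.80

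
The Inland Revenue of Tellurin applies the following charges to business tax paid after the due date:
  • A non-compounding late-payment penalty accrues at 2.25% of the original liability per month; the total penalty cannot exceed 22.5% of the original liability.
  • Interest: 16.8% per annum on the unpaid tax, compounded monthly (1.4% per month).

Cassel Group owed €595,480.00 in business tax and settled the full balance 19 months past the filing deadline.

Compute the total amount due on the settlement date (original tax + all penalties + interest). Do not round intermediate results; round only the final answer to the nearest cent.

Penalty (uncapped): 19 × 2.25% × €595,480.00 = €254,567.70; cap = 22.5% × €595,480.00 = €133,983.00 → penalty = €133,983.00
Interest: €595,480.00 × ((1 + 0.014)^19 − 1) = €595,480.00 × 0.3023303… = €180,031.6470…
Total = €595,480.00 + €133,983.0000 + €180,031.6470… = €909,494.65

€909,494.65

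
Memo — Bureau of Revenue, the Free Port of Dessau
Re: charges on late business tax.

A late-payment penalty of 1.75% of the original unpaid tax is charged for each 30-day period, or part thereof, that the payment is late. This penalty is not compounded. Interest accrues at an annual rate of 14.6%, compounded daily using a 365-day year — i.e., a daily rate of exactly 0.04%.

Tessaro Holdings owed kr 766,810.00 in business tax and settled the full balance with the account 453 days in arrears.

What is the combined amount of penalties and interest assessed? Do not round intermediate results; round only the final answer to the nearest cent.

kr 367,004.05

Penalty periods: ⌈453/30⌉ = 16; penalty = 16 × 1.75% × kr 766,810.00 = kr 214,706.80
Interest: kr 766,810.00 × ((1 + 0.0004)^453 − 1) = kr 766,810.00 × 0.19861146… = kr 152,297.2532…
Penalties + interest = kr 214,706.8000 + kr 152,297.2532… = kr 367,004.05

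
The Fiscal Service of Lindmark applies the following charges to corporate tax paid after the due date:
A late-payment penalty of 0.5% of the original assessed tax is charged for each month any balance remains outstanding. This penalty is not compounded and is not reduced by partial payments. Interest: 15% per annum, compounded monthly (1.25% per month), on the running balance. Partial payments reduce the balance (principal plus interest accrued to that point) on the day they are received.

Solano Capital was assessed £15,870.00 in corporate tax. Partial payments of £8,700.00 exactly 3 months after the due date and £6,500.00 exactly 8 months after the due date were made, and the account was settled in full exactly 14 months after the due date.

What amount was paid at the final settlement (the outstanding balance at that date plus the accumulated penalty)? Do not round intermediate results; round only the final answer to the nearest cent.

Balance at month 3: £15,870.0000 × (1 + 0.0125)^3 = £16,472.5951…
After £8,700.00 payment: £16,472.5951… − £8,700.00 = £7,772.5951…
Balance at month 8: £7,772.5951… × (1 + 0.0125)^5 = £8,270.6797…
After £6,500.00 payment: £8,270.6797… − £6,500.00 = £1,770.6797…
Balance at month 14: £1,770.6797… × (1 + 0.0125)^6 = £1,907.7005…
Penalty: 14 × 0.5% × £15,870.00 = £1,110.90
Final settlement = outstanding balance + penalty = £1,907.7005… + £1,110.90 = £3,018.60

£3,018.60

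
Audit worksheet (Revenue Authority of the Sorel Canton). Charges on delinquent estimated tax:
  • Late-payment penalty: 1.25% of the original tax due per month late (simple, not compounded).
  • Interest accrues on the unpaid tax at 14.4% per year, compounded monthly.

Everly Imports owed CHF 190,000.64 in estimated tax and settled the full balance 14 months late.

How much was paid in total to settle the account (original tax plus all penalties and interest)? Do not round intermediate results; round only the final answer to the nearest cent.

Late-payment penalty = 1.25% × CHF 190,000.64 × 14 mo = CHF 33,250.11…
Interest (14.4%/yr ÷ 12 = 1.2%/month): CHF 190,000.64 × ((1 + 0.012)^14 − 1) = CHF 34,533.4250…
Total = CHF 190,000.64 + CHF 33,250.1120 + CHF 34,533.4250… = CHF 257,784.18

CHF 257,784.18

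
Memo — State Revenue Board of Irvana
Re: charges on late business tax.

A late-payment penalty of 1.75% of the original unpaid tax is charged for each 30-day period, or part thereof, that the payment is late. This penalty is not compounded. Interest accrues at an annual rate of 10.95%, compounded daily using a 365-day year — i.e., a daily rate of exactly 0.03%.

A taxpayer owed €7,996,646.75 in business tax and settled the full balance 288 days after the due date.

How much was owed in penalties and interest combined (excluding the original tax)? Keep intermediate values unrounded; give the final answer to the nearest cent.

€2,120,936.31

Penalty periods: ⌈288/30⌉ = 10; penalty = 10 × 1.75% × €7,996,646.75 = €1,399,413.18…
Interest: €7,996,646.75 × ((1 + 0.0003)^288 − 1) = €7,996,646.75 × 0.09022821… = €721,523.1335…
Penalties + interest = €1,399,413.1813… + €721,523.1335… = €2,120,936.31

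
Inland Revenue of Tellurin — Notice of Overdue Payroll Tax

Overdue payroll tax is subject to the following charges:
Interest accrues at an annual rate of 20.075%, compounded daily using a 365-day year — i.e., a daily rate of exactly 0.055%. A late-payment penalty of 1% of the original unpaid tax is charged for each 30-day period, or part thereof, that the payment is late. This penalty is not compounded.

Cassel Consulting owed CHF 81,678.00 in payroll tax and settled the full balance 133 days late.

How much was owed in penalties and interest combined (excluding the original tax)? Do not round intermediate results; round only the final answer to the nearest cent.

CHF 10,280.83

Penalty periods: ⌈133/30⌉ = 5; penalty = 5 × 1% × CHF 81,678.00 = CHF 4,083.90
Interest: CHF 81,678.00 × ((1 + 0.00055)^133 − 1) = CHF 81,678.00 × 0.07587027… = CHF 6,196.9322…
Penalties + interest = CHF 4,083.9000 + CHF 6,196.9322… = CHF 10,280.83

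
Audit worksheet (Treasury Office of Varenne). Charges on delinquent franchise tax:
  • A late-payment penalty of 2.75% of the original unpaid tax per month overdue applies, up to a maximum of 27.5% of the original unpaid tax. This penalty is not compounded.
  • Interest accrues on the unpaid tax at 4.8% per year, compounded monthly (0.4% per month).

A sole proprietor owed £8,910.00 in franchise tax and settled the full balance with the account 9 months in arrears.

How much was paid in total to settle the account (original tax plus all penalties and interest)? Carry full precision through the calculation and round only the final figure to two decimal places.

Penalty: 9 × 2.75% × £8,910.00 = £2,205.23… (below the 27.5% cap of £2,450.25)
Interest: £8,910.00 × ((1 + 0.004)^9 − 1) = £8,910.00 × 0.0365814… = £325.9403…
Total = £8,910.00 + £2,205.2250 + £325.9403… = £11,441.17

£11,441.17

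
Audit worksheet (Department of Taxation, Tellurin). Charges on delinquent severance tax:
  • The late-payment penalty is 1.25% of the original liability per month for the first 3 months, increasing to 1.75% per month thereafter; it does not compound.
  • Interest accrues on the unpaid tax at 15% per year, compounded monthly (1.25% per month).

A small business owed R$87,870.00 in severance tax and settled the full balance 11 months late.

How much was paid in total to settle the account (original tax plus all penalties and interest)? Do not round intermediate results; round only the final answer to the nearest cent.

R$116,333.22

Penalty, months 1–3: 3 × 1.25% × R$87,870.00 = R$3,295.13…
Penalty, months 4–11: 8 × 1.75% × R$87,870.00 = R$12,301.80
Interest: R$87,870.00 × ((1 + 0.0125)^11 − 1) = R$87,870.00 × 0.1464242… = R$12,866.2958…
Total = R$87,870.00 + R$15,596.9250 + R$12,866.2958… = R$116,333.22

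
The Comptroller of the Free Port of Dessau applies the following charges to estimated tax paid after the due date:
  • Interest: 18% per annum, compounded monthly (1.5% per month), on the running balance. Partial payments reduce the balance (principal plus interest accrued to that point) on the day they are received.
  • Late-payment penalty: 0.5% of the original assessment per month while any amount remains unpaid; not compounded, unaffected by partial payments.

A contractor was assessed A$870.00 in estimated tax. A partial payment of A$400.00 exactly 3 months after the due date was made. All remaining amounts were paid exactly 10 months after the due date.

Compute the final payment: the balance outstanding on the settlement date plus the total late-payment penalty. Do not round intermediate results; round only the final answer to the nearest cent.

Balance at month 3: A$870.0000 × (1 + 0.015)^3 = A$909.7402…
After A$400.00 payment: A$909.7402… − A$400.00 = A$509.7402…
Balance at month 10: A$509.7402… × (1 + 0.015)^7 = A$565.7326…
Penalty: 10 × 0.5% × A$870.00 = A$43.50
Final settlement = outstanding balance + penalty = A$565.7326… + A$43.50 = A$609.23

A$609.23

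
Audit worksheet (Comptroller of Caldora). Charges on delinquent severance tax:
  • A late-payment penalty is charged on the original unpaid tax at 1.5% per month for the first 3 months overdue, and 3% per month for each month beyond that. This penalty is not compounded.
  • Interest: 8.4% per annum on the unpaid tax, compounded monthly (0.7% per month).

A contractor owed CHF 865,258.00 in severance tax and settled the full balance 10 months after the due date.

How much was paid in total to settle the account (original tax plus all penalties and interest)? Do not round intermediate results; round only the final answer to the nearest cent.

CHF 1,148,410.80

Penalty, months 1–3: 3 × 1.5% × CHF 865,258.00 = CHF 38,936.61
Penalty, months 4–10: 7 × 3% × CHF 865,258.00 = CHF 181,704.18
Interest: CHF 865,258.00 × ((1 + 0.007)^10 − 1) = CHF 865,258.00 × 0.0722467… = CHF 62,512.0079…
Total = CHF 865,258.00 + CHF 220,640.7900 + CHF 62,512.0079… = CHF 1,148,410.80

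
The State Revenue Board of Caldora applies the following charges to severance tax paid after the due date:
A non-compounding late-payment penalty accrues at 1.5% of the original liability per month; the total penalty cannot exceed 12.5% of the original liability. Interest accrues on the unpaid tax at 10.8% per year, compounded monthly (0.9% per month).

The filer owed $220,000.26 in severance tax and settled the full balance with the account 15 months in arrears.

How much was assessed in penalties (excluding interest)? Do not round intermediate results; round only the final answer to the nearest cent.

Penalty (uncapped): 15 × 1.5% × $220,000.26 = $49,500.06…; cap = 12.5% × $220,000.26 = $27,500.03… → penalty = $27,500.03…

$27,500.03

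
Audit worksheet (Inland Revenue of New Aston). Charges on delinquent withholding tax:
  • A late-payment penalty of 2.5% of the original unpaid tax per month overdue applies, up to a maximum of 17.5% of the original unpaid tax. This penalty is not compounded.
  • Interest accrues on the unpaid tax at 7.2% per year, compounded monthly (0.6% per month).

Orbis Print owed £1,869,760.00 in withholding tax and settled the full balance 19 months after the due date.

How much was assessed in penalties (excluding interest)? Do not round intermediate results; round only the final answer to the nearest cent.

Penalty (uncapped): 19 × 2.5% × £1,869,760.00 = £888,136.00; cap = 17.5% × £1,869,760.00 = £327,208.00 → penalty = £327,208.00

£327,208.00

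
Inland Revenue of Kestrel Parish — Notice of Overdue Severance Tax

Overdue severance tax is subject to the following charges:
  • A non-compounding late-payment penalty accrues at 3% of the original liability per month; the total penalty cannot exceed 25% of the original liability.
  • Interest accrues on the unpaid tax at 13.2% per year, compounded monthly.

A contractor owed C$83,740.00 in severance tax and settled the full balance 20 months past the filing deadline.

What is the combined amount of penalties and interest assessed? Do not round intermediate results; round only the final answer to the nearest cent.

Penalty (uncapped): 20 × 3% × C$83,740.00 = C$50,244.00; cap = 25% × C$83,740.00 = C$20,935.00 → penalty = C$20,935.00
Interest (13.2%/yr ÷ 12 = 1.1%/month): C$83,740.00 × ((1 + 0.011)^20 − 1) = C$20,481.1998…
Penalties + interest = C$20,935.0000 + C$20,481.1998… = C$41,416.20

C$41,416.20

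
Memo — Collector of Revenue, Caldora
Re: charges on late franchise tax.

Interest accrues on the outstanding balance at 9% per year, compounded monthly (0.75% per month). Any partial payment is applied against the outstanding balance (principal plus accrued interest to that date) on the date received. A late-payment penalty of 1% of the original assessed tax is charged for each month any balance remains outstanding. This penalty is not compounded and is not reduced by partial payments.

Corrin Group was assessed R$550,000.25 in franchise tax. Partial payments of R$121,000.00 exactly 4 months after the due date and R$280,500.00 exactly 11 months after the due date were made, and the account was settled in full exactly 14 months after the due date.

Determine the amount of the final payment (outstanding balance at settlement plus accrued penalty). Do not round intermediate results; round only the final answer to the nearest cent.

R$270,405.66

Balance at month 4: R$550,000.2500 × (1 + 0.0075)^4 = R$566,686.8125…
After R$121,000.00 payment: R$566,686.8125… − R$121,000.00 = R$445,686.8125…
Balance at month 11: R$445,686.8125… × (1 + 0.0075)^7 = R$469,618.4681…
After R$280,500.00 payment: R$469,618.4681… − R$280,500.00 = R$189,118.4681…
Balance at month 14: R$189,118.4681… × (1 + 0.0075)^3 = R$193,405.6271…
Penalty: 14 × 1% × R$550,000.25 = R$77,000.04…
Final settlement = outstanding balance + penalty = R$193,405.6271… + R$77,000.04… = R$270,405.66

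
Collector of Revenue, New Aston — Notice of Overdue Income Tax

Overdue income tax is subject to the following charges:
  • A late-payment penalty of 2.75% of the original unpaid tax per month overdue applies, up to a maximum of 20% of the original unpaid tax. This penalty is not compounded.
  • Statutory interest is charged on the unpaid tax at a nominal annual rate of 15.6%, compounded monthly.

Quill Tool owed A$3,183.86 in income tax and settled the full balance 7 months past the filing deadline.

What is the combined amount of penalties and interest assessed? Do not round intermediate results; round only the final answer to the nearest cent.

Penalty: 7 × 2.75% × A$3,183.86 = A$612.89… (below the 20% cap of A$636.77…)
Interest (15.6%/yr ÷ 12 = 1.3%/month): A$3,183.86 × ((1 + 0.013)^7 − 1) = A$301.2788…
Penalties + interest = A$612.8931… + A$301.2788… = A$914.17

A$914.17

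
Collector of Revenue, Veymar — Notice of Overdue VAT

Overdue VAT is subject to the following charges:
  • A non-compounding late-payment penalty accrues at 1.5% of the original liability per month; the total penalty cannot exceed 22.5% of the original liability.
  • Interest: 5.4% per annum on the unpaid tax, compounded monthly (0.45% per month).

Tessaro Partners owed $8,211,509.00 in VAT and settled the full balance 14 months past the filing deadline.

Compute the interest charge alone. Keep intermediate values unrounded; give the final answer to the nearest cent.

$532,732.60

Interest: $8,211,509.00 × ((1 + 0.0045)^14 − 1) = $8,211,509.00 × 0.0648763… = $532,732.5980…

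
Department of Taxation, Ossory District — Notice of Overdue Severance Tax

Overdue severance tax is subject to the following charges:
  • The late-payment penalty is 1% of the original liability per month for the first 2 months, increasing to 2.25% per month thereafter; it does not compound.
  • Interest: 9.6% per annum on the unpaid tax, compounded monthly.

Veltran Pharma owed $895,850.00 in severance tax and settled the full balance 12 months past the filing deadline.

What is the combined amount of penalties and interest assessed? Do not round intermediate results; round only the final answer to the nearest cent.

Penalty, months 1–2: 2 × 1% × $895,850.00 = $17,917.00
Penalty, months 3–12: 10 × 2.25% × $895,850.00 = $201,566.25
Interest (9.6%/yr ÷ 12 = 0.8%/month): $895,850.00 × ((1 + 0.008)^12 − 1) = $89,888.4188…
Penalties + interest = $219,483.2500 + $89,888.4188… = $309,371.67

$309,371.67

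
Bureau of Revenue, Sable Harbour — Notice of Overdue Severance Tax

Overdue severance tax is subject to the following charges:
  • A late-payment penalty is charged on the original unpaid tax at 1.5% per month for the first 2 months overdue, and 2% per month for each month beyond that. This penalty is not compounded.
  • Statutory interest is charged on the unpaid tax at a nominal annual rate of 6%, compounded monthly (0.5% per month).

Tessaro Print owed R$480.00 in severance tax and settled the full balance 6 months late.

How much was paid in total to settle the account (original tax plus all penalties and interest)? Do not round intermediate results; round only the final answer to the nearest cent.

Penalty, months 1–2: 2 × 1.5% × R$480.00 = R$14.40
Penalty, months 3–6: 4 × 2% × R$480.00 = R$38.40
Interest: R$480.00 × ((1 + 0.005)^6 − 1) = R$480.00 × 0.0303775… = R$14.5812…
Total = R$480.00 + R$52.8000 + R$14.5812… = R$547.38

R$547.38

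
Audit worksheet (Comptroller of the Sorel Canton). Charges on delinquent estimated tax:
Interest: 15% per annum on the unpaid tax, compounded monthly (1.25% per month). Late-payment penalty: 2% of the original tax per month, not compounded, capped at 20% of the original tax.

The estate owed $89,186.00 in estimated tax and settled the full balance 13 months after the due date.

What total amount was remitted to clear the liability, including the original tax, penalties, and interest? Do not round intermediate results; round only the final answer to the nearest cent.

$122,654.29

Penalty (uncapped): 13 × 2% × $89,186.00 = $23,188.36; cap = 20% × $89,186.00 = $17,837.20 → penalty = $17,837.20
Interest: $89,186.00 × ((1 + 0.0125)^13 − 1) = $89,186.00 × 0.1752639… = $15,631.0906…
Total = $89,186.00 + $17,837.2000 + $15,631.0906… = $122,654.29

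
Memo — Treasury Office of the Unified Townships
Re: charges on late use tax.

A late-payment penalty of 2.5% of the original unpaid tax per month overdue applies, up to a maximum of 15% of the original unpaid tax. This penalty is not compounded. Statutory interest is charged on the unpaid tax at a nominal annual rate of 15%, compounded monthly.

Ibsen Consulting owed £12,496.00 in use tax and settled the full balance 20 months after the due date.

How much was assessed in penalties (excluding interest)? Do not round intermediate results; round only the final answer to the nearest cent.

Penalty (uncapped): 20 × 2.5% × £12,496.00 = £6,248.00; cap = 15% × £12,496.00 = £1,874.40 → penalty = £1,874.40

£1,874.40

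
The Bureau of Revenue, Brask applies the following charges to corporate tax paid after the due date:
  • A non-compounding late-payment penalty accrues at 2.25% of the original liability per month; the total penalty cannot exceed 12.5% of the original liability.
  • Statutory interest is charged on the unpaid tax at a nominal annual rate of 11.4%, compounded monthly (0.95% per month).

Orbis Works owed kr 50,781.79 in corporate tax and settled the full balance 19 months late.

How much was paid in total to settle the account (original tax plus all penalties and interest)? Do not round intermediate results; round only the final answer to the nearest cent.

kr 67,123.17

Penalty (uncapped): 19 × 2.25% × kr 50,781.79 = kr 21,709.22…; cap = 12.5% × kr 50,781.79 = kr 6,347.72… → penalty = kr 6,347.72…
Interest: kr 50,781.79 × ((1 + 0.0095)^19 − 1) = kr 50,781.79 × 0.1967960… = kr 9,993.6550…
Total = kr 50,781.79 + kr 6,347.7238… + kr 9,993.6550… = kr 67,123.17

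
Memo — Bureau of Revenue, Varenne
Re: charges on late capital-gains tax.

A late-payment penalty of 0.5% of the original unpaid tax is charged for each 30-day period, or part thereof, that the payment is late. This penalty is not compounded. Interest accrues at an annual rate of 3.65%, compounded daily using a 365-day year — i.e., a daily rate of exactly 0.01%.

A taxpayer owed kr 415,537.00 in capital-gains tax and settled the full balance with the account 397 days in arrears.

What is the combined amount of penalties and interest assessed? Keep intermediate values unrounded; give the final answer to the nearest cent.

kr 45,915.39

Penalty periods: ⌈397/30⌉ = 14; penalty = 14 × 0.5% × kr 415,537.00 = kr 29,087.59
Interest: kr 415,537.00 × ((1 + 0.0001)^397 − 1) = kr 415,537.00 × 0.04049651… = kr 16,827.7993…
Penalties + interest = kr 29,087.5900 + kr 16,827.7993… = kr 45,915.39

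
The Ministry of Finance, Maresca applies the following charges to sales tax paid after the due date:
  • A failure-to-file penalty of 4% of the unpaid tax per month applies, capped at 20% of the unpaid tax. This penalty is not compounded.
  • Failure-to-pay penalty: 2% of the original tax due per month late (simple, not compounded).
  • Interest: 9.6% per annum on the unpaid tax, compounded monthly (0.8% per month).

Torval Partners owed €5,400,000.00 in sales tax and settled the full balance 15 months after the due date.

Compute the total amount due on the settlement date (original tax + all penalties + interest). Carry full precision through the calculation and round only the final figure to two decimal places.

Failure-to-file: 15 × 4% × €5,400,000.00 = €3,240,000.00, capped at 20% × €5,400,000.00 = €1,080,000.00
Failure-to-pay penalty: 15 × 2% × €5,400,000.00 = €1,620,000.00
Interest: €5,400,000.00 × ((1 + 0.008)^15 − 1) = €5,400,000.00 × 0.1269587… = €685,576.7141…
Total = €5,400,000.00 + €2,700,000.0000 + €685,576.7141… = €8,785,576.71

€8,785,576.71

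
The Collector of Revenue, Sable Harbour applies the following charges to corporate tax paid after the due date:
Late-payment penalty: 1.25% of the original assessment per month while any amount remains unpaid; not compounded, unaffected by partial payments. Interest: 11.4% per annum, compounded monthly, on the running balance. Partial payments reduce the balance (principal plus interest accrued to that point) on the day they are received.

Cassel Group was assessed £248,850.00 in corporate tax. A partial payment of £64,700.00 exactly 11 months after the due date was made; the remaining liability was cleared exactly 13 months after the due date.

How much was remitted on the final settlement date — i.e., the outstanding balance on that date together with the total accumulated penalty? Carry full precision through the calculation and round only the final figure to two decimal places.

Monthly rate = 11.4% ÷ 12 = 0.95%
Balance at month 11: £248,850.0000 × (1 + 0.0095)^11 = £276,125.9361…
After £64,700.00 payment: £276,125.9361… − £64,700.00 = £211,425.9361…
Balance at month 13: £211,425.9361… × (1 + 0.0095)^2 = £215,462.1101…
Penalty: 13 × 1.25% × £248,850.00 = £40,438.13…
Final settlement = outstanding balance + penalty = £215,462.1101… + £40,438.13… = £255,900.24

£255,900.24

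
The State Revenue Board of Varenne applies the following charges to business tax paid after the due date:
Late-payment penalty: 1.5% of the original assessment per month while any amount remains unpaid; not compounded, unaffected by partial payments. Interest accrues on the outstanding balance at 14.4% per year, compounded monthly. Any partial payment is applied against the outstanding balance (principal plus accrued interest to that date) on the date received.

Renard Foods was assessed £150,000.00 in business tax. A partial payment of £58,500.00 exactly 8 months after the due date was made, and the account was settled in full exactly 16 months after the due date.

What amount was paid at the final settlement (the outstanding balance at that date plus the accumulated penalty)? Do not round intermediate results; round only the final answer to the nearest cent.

£153,185.36

Monthly rate = 14.4% ÷ 12 = 1.2%
Balance at month 8: £150,000.0000 × (1 + 0.012)^8 = £165,019.5350…
After £58,500.00 payment: £165,019.5350… − £58,500.00 = £106,519.5350…
Balance at month 16: £106,519.5350… × (1 + 0.012)^8 = £117,185.3609…
Penalty: 16 × 1.5% × £150,000.00 = £36,000.00
Final settlement = outstanding balance + penalty = £117,185.3609… + £36,000.00 = £153,185.36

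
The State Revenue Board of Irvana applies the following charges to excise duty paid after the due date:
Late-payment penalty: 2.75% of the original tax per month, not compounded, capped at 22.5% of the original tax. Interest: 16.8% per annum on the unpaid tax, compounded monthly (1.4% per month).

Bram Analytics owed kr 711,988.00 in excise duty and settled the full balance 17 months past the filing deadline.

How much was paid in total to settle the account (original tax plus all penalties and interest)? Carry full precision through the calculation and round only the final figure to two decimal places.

Penalty (uncapped): 17 × 2.75% × kr 711,988.00 = kr 332,854.39; cap = 22.5% × kr 711,988.00 = kr 160,197.30 → penalty = kr 160,197.30
Interest: kr 711,988.00 × ((1 + 0.014)^17 − 1) = kr 711,988.00 × 0.2666168… = kr 189,827.9433…
Total = kr 711,988.00 + kr 160,197.3000 + kr 189,827.9433… = kr 1,062,013.24

kr 1,062,013.24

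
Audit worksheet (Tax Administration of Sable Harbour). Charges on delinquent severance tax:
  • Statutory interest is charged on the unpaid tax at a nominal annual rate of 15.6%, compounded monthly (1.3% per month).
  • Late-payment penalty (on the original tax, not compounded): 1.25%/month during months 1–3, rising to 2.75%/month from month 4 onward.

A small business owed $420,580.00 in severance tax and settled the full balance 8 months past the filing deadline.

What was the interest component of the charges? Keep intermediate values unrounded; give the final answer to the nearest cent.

Interest: $420,580.00 × ((1 + 0.013)^8 − 1) = $420,580.00 × 0.1088571… = $45,783.0990…

$45,783.10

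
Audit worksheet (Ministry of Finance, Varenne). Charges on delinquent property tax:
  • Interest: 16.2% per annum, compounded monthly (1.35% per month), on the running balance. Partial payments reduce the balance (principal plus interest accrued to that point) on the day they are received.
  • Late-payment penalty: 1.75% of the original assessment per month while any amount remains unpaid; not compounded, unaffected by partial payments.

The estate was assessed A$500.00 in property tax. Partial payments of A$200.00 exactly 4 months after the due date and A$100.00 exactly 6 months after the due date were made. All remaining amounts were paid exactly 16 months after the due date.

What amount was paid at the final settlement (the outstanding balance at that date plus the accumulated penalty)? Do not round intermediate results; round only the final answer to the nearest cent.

A$410.39

Balance at month 4: A$500.0000 × (1 + 0.0135)^4 = A$527.5517…
After A$200.00 payment: A$527.5517… − A$200.00 = A$327.5517…
Balance at month 6: A$327.5517… × (1 + 0.0135)^2 = A$336.4553…
After A$100.00 payment: A$336.4553… − A$100.00 = A$236.4553…
Balance at month 16: A$236.4553… × (1 + 0.0135)^10 = A$270.3875…
Penalty: 16 × 1.75% × A$500.00 = A$140.00
Final settlement = outstanding balance + penalty = A$270.3875… + A$140.00 = A$410.39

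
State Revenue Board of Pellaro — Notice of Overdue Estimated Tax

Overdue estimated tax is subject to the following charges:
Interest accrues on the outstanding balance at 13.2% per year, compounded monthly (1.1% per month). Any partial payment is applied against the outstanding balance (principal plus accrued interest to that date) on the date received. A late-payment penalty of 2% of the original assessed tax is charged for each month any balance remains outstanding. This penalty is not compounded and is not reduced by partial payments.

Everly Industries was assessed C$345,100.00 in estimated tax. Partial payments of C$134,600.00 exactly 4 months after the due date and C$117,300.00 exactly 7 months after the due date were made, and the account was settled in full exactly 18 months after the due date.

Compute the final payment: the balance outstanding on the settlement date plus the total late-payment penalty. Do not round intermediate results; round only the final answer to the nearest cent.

Balance at month 4: C$345,100.0000 × (1 + 0.011)^4 = C$360,536.7850…
After C$134,600.00 payment: C$360,536.7850… − C$134,600.00 = C$225,936.7850…
Balance at month 7: C$225,936.7850… × (1 + 0.011)^3 = C$233,475.0146…
After C$117,300.00 payment: C$233,475.0146… − C$117,300.00 = C$116,175.0146…
Balance at month 18: C$116,175.0146… × (1 + 0.011)^11 = C$131,031.4200…
Penalty: 18 × 2% × C$345,100.00 = C$124,236.00
Final settlement = outstanding balance + penalty = C$131,031.4200… + C$124,236.00 = C$255,267.42

C$255,267.42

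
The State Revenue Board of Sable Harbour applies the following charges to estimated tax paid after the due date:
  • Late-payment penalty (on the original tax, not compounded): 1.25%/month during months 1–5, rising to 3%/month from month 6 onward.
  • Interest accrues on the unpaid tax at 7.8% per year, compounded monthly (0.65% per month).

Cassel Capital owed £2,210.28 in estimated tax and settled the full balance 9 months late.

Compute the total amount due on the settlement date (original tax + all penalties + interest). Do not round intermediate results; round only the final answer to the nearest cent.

Penalty, months 1–5: 5 × 1.25% × £2,210.28 = £138.14…
Penalty, months 6–9: 4 × 3% × £2,210.28 = £265.23…
Interest: £2,210.28 × ((1 + 0.0065)^9 − 1) = £2,210.28 × 0.0600443… = £132.7147…
Total = £2,210.28 + £403.3761 + £132.7147… = £2,746.37

£2,746.37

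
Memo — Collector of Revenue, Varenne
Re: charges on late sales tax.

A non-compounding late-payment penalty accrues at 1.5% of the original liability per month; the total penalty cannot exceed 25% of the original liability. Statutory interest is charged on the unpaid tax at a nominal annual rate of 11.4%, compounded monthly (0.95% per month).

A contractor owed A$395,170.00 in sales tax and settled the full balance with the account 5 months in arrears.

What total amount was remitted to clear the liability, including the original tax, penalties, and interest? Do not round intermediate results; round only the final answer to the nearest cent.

Penalty: 5 × 1.5% × A$395,170.00 = A$29,637.75 (below the 25% cap of A$98,792.50)
Interest: A$395,170.00 × ((1 + 0.0095)^5 − 1) = A$395,170.00 × 0.0484111… = A$19,130.6201…
Total = A$395,170.00 + A$29,637.7500 + A$19,130.6201… = A$443,938.37

A$443,938.37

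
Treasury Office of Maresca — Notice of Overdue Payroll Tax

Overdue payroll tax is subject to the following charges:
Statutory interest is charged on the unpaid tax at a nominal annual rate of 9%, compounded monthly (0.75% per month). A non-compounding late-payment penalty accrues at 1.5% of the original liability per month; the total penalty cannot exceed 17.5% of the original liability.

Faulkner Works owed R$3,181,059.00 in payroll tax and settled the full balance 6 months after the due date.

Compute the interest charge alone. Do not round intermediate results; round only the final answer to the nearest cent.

Interest: R$3,181,059.00 × ((1 + 0.0075)^6 − 1) = R$3,181,059.00 × 0.0458522… = R$145,858.6651…

R$145,858.67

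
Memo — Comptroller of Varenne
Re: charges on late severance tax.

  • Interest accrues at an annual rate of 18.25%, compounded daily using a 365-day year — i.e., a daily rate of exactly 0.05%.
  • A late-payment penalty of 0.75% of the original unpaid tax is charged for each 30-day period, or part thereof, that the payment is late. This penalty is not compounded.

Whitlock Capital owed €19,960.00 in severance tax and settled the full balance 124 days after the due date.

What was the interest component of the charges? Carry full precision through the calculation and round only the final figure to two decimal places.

€1,276.36

Interest: €19,960.00 × ((1 + 0.0005)^124 − 1) = €19,960.00 × 0.06394586… = €1,276.3593…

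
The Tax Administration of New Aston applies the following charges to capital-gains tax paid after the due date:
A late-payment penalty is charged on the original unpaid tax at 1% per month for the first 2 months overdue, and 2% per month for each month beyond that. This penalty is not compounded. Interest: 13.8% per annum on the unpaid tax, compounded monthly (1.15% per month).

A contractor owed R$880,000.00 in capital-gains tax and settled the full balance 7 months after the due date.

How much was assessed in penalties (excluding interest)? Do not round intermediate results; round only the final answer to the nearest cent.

R$105,600.00

Penalty, months 1–2: 2 × 1% × R$880,000.00 = R$17,600.00
Penalty, months 3–7: 5 × 2% × R$880,000.00 = R$88,000.00
Total penalty = R$17,600.00 + R$88,000.00 = R$105,600.00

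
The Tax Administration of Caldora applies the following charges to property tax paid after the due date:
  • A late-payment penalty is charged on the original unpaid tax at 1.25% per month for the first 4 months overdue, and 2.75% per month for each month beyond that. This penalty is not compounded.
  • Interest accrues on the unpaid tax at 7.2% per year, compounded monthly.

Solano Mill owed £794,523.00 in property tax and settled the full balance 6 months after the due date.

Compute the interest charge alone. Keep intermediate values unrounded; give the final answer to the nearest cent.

Interest (7.2%/yr ÷ 12 = 0.6%/month): £794,523.00 × ((1 + 0.006)^6 − 1) = £29,035.3182…

£29,035.32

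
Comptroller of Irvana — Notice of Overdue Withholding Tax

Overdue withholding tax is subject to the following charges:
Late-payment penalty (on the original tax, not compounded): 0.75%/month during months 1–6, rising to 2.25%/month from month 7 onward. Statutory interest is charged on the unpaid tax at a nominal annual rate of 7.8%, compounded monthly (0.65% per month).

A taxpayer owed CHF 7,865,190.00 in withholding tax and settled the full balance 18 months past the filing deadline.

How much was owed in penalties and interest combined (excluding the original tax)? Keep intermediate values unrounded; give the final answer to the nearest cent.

Penalty, months 1–6: 6 × 0.75% × CHF 7,865,190.00 = CHF 353,933.55
Penalty, months 7–18: 12 × 2.25% × CHF 7,865,190.00 = CHF 2,123,601.30
Interest: CHF 7,865,190.00 × ((1 + 0.0065)^18 − 1) = CHF 7,865,190.00 × 0.1236939… = CHF 972,876.0813…
Penalties + interest = CHF 2,477,534.8500 + CHF 972,876.0813… = CHF 3,450,410.93

CHF 3,450,410.93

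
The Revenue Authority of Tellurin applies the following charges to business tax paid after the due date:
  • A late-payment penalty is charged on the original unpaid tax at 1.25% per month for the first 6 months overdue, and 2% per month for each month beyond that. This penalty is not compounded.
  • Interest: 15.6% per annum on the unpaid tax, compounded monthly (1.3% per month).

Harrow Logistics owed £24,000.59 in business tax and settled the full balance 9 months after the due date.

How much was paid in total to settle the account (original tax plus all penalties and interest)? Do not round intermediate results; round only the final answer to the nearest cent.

£30,199.28

Penalty, months 1–6: 6 × 1.25% × £24,000.59 = £1,800.04…
Penalty, months 7–9: 3 × 2% × £24,000.59 = £1,440.04…
Interest: £24,000.59 × ((1 + 0.013)^9 − 1) = £24,000.59 × 0.1232722… = £2,958.6054…
Total = £24,000.59 + £3,240.0797… + £2,958.6054… = £30,199.28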